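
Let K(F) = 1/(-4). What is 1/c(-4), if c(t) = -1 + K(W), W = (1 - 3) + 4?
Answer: -⅘ ≈ -0.80000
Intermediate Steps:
W = 2 (W = -2 + 4 = 2)
K(F) = -¼
c(t) = -5/4 (c(t) = -1 - ¼ = -5/4)
1/c(-4) = 1/(-5/4) = -⅘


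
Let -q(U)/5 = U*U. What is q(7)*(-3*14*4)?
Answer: 41160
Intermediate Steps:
q(U) = -5*U² (q(U) = -5*U*U = -5*U²)
q(7)*(-3*14*4) = (-5*7²)*(-3*14*4) = (-5*49)*(-42*4) = -245*(-168) = 41160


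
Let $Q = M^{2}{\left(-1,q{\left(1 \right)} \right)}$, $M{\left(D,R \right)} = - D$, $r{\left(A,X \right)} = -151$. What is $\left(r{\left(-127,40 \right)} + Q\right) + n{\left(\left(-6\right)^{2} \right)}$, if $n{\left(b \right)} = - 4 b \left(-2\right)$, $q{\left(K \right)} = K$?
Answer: $138$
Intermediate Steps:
$n{\left(b \right)} = 8 b$
$Q = 1$ ($Q = \left(\left(-1\right) \left(-1\right)\right)^{2} = 1^{2} = 1$)
$\left(r{\left(-127,40 \right)} + Q\right) + n{\left(\left(-6\right)^{2} \right)} = \left(-151 + 1\right) + 8 \left(-6\right)^{2} = -150 + 8 \cdot 36 = -150 + 288 = 138$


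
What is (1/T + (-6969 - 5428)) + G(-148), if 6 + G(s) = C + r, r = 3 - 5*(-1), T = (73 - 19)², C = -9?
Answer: -36170063/2916 ≈ -12404.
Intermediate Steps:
T = 2916 (T = 54² = 2916)
r = 8 (r = 3 + 5 = 8)
G(s) = -7 (G(s) = -6 + (-9 + 8) = -6 - 1 = -7)
(1/T + (-6969 - 5428)) + G(-148) = (1/2916 + (-6969 - 5428)) - 7 = (1/2916 - 12397) - 7 = -36149651/2916 - 7 = -36170063/2916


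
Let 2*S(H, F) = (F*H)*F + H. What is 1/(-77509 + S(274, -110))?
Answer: 1/1580328 ≈ 6.3278e-7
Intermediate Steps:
S(H, F) = H/2 + H*F**2/2 (S(H, F) = ((F*H)*F + H)/2 = (H*F**2 + H)/2 = (H + H*F**2)/2 = H/2 + H*F**2/2)
1/(-77509 + S(274, -110)) = 1/(-77509 + (1/2)*274*(1 + (-110)**2)) = 1/(-77509 + (1/2)*274*(1 + 12100)) = 1/(-77509 + (1/2)*274*12101) = 1/(-77509 + 1657837) = 1/1580328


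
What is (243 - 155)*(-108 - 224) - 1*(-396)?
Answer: -28820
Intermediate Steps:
(243 - 155)*(-108 - 224) - 1*(-396) = 88*(-332) + 396 = -29216 + 396 = -28820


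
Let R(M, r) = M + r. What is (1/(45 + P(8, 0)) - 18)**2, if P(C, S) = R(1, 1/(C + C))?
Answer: 175562500/543169 ≈ 323.22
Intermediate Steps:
P(C, S) = 1 + 1/(2*C) (P(C, S) = 1 + 1/(C + C) = 1 + 1/(2*C))
(1/(45 + P(8, 0)) - 18)**2 = (1/(45 + (1/2 + 8)/8) - 18)**2 = (1/(45 + (1/8)*(17/2)) - 18)**2 = (1/(45 + 17/16) - 18)**2 = (1/(737/16) - 18)**2 = (16/737 - 18)**2 = (-13250/737)**2 = 175562500/543169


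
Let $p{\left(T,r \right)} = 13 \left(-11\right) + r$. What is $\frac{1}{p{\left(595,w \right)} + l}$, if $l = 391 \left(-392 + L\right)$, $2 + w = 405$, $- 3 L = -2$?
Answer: $- \frac{3}{458254} \approx -6.5466 \cdot 10^{-6}$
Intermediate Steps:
$L = \frac{2}{3}$ ($L = \left(- \frac{1}{3}\right) \left(-2\right) = \frac{2}{3} \approx 0.66667$)
$w = 403$ ($w = -2 + 405 = 403$)
$p{\left(T,r \right)} = -143 + r$
$l = - \frac{459034}{3}$ ($l = 391 \left(-392 + \frac{2}{3}\right) = 391 \left(- \frac{1174}{3}\right) = - \frac{459034}{3} \approx -1.5301 \cdot 10^{5}$)
$\frac{1}{p{\left(595,w \right)} + l} = \frac{1}{\left(-143 + 403\right) - \frac{459034}{3}} = \frac{1}{260 - \frac{459034}{3}} = \frac{1}{- \frac{458254}{3}} = - \frac{3}{458254}$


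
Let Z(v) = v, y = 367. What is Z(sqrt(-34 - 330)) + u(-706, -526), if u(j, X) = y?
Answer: 367 + 2*I*sqrt(91) ≈ 367.0 + 19.079*I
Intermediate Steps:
u(j, X) = 367
Z(sqrt(-34 - 330)) + u(-706, -526) = sqrt(-34 - 330) + 367 = sqrt(-364) + 367 = 2*I*sqrt(91) + 367 = 367 + 2*I*sqrt(91)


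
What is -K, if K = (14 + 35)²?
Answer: -2401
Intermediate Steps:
K = 2401 (K = 49² = 2401)
-K = -1*2401 = -2401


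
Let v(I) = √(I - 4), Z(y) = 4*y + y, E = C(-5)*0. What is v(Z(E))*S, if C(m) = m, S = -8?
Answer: -16*I ≈ -16.0*I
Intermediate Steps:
E = 0 (E = -5*0 = 0)
Z(y) = 5*y
v(I) = √(-4 + I)
v(Z(E))*S = √(-4 + 5*0)*(-8) = √(-4 + 0)*(-8) = √(-4)*(-8) = (2*I)*(-8) = -16*I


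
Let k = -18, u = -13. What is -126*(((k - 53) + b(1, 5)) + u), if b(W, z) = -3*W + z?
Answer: 10332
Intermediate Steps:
b(W, z) = z - 3*W
-126*(((k - 53) + b(1, 5)) + u) = -126*(((-18 - 53) + (5 - 3*1)) - 13) = -126*((-71 + (5 - 3)) - 13) = -126*((-71 + 2) - 13) = -126*(-69 - 13) = -126*(-82) = 10332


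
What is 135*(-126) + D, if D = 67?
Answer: -16943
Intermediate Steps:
135*(-126) + D = 135*(-126) + 67 = -17010 + 67 = -16943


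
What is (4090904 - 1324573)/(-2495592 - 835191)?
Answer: -2766331/3330783 ≈ -0.83053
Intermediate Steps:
(4090904 - 1324573)/(-2495592 - 835191) = 2766331/(-3330783) = 2766331*(-1/3330783) = -2766331/3330783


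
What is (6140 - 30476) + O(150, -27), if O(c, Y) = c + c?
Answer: -24036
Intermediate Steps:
O(c, Y) = 2*c
(6140 - 30476) + O(150, -27) = (6140 - 30476) + 2*150 = -24336 + 300 = -24036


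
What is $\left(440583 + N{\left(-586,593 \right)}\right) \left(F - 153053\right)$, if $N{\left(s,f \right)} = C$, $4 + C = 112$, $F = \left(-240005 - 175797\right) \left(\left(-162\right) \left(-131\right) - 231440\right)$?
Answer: $38520320742562053$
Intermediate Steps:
$F = 87409064836$ ($F = - 415802 \left(21222 - 231440\right) = \left(-415802\right) \left(-210218\right) = 87409064836$)
$C = 108$ ($C = -4 + 112 = 108$)
$N{\left(s,f \right)} = 108$
$\left(440583 + N{\left(-586,593 \right)}\right) \left(F - 153053\right) = \left(440583 + 108\right) \left(87409064836 - 153053\right) = 440691 \cdot 87408911783 = 38520320742562053$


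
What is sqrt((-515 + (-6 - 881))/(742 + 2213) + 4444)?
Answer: sqrt(38800976190)/2955 ≈ 66.660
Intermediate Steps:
sqrt((-515 + (-6 - 881))/(742 + 2213) + 4444) = sqrt((-515 - 887)/2955 + 4444) = sqrt(-1402*1/2955 + 4444) = sqrt(-1402/2955 + 4444) = sqrt(13130618/2955) = sqrt(38800976190)/2955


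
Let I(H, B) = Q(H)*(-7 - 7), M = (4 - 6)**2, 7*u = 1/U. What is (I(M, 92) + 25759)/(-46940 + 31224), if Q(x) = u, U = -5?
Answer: -128797/78580 ≈ -1.6391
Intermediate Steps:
u = -1/35 (u = (1/7)/(-5) = (1/7)*(-1/5) = -1/35 ≈ -0.028571)
Q(x) = -1/35
M = 4 (M = (-2)**2 = 4)
I(H, B) = 2/5 (I(H, B) = -(-7 - 7)/35 = -1/35*(-14) = 2/5)
(I(M, 92) + 25759)/(-46940 + 31224) = (2/5 + 25759)/(-46940 + 31224) = (128797/5)/(-15716) = (128797/5)*(-1/15716) = -128797/78580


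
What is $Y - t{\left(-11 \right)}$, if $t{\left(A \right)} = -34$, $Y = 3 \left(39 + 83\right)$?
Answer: $400$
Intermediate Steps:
$Y = 366$ ($Y = 3 \cdot 122 = 366$)
$Y - t{\left(-11 \right)} = 366 - -34 = 366 + 34 = 400$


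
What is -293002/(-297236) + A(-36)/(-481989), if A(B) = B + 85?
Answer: 70604588207/71632241202 ≈ 0.98565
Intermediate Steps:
A(B) = 85 + B
-293002/(-297236) + A(-36)/(-481989) = -293002/(-297236) + (85 - 36)/(-481989) = -293002*(-1/297236) + 49*(-1/481989) = 146501/148618 - 49/481989 = 70604588207/71632241202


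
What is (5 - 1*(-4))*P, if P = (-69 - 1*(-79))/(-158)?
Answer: -45/79 ≈ -0.56962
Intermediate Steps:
P = -5/79 (P = (-69 + 79)*(-1/158) = 10*(-1/158) = -5/79 ≈ -0.063291)
(5 - 1*(-4))*P = (5 - 1*(-4))*(-5/79) = (5 + 4)*(-5/79) = 9*(-5/79) = -45/79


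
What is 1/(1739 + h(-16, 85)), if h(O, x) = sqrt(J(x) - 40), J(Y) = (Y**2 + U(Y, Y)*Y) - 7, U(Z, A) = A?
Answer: 1739/3009718 - sqrt(14403)/3009718 ≈ 0.00053792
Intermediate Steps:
J(Y) = -7 + 2*Y**2 (J(Y) = (Y**2 + Y*Y) - 7 = (Y**2 + Y**2) - 7 = 2*Y**2 - 7 = -7 + 2*Y**2)
h(O, x) = sqrt(-47 + 2*x**2) (h(O, x) = sqrt((-7 + 2*x**2) - 40) = sqrt(-47 + 2*x**2))
1/(1739 + h(-16, 85)) = 1/(1739 + sqrt(-47 + 2*85**2)) = 1/(1739 + sqrt(-47 + 2*7225)) = 1/(1739 + sqrt(-47 + 14450)) = 1/(1739 + sqrt(14403))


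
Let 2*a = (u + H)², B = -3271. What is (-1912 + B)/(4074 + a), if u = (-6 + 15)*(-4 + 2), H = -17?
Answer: -10366/9373 ≈ -1.1059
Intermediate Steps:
u = -18 (u = 9*(-2) = -18)
a = 1225/2 (a = (-18 - 17)²/2 = (½)*(-35)² = (½)*1225 = 1225/2 ≈ 612.50)
(-1912 + B)/(4074 + a) = (-1912 - 3271)/(4074 + 1225/2) = -5183/9373/2 = -5183*2/9373 = -10366/9373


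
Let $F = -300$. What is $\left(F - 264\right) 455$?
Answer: $-256620$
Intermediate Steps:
$\left(F - 264\right) 455 = \left(-300 - 264\right) 455 = \left(-564\right) 455 = -256620$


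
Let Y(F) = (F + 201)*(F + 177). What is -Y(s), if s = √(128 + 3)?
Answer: -35708 - 378*√131 ≈ -40034.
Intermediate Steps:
s = √131 ≈ 11.446
Y(F) = (177 + F)*(201 + F) (Y(F) = (201 + F)*(177 + F) = (177 + F)*(201 + F))
-Y(s) = -(35577 + (√131)² + 378*√131) = -(35577 + 131 + 378*√131) = -(35708 + 378*√131) = -35708 - 378*√131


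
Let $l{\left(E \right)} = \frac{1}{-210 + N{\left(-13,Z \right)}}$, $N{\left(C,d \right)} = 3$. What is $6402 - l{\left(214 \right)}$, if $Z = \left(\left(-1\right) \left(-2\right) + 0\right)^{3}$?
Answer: $\frac{1325215}{207} \approx 6402.0$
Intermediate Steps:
$Z = 8$ ($Z = \left(2 + 0\right)^{3} = 2^{3} = 8$)
$l{\left(E \right)} = - \frac{1}{207}$ ($l{\left(E \right)} = \frac{1}{-210 + 3} = \frac{1}{-207} = - \frac{1}{207}$)
$6402 - l{\left(214 \right)} = 6402 - - \frac{1}{207} = 6402 + \frac{1}{207} = \frac{1325215}{207}$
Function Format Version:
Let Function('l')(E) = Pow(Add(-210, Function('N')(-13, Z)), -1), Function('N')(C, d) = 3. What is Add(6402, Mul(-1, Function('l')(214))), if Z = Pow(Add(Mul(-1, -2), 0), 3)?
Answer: Rational(1325215, 207) ≈ 6402.0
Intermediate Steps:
Z = 8 (Z = Pow(Add(2, 0), 3) = Pow(2, 3) = 8)
Function('l')(E) = Rational(-1, 207) (Function('l')(E) = Pow(Add(-210, 3), -1) = Pow(-207, -1) = Rational(-1, 207))
Add(6402, Mul(-1, Function('l')(214))) = Add(6402, Mul(-1, Rational(-1, 207))) = Add(6402, Rational(1, 207)) = Rational(1325215, 207)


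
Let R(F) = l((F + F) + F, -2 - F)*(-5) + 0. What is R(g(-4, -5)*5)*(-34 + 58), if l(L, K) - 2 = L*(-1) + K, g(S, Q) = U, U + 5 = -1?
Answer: -14400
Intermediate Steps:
U = -6 (U = -5 - 1 = -6)
g(S, Q) = -6
l(L, K) = 2 + K - L (l(L, K) = 2 + (L*(-1) + K) = 2 + (-L + K) = 2 + (K - L) = 2 + K - L)
R(F) = 20*F (R(F) = (2 + (-2 - F) - ((F + F) + F))*(-5) + 0 = (2 + (-2 - F) - (2*F + F))*(-5) + 0 = (2 + (-2 - F) - 3*F)*(-5) + 0 = -4*F*(-5) + 0 = 20*F + 0 = 20*F)
R(g(-4, -5)*5)*(-34 + 58) = (20*(-6*5))*(-34 + 58) = (20*(-30))*24 = -600*24 = -14400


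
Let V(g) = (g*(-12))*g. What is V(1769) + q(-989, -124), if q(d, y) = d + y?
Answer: -37553445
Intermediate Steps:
V(g) = -12*g**2 (V(g) = (-12*g)*g = -12*g**2)
V(1769) + q(-989, -124) = -12*1769**2 + (-989 - 124) = -12*3129361 - 1113 = -37552332 - 1113 = -37553445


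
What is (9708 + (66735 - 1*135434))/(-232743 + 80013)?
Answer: 58991/152730 ≈ 0.38624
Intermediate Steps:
(9708 + (66735 - 1*135434))/(-232743 + 80013) = (9708 + (66735 - 135434))/(-152730) = (9708 - 68699)*(-1/152730) = -58991*(-1/152730) = 58991/152730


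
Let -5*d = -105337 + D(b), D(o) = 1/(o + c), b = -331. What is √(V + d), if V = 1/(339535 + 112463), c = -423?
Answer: √424819243545536096855/142002705 ≈ 145.15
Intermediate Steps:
D(o) = 1/(-423 + o) (D(o) = 1/(o - 423) = 1/(-423 + o))
d = 79424099/3770 (d = -(-105337 + 1/(-423 - 331))/5 = -(-105337 + 1/(-754))/5 = -(-105337 - 1/754)/5 = -⅕*(-79424099/754) = 79424099/3770 ≈ 21067.)
V = 1/451998 ≈ 2.2124e-6
√(V + d) = √(1/451998 + 79424099/3770) = √(8974883475893/426008115) = √424819243545536096855/142002705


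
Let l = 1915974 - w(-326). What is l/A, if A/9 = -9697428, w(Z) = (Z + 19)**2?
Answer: -1821725/87276852 ≈ -0.020873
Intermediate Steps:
w(Z) = (19 + Z)**2
A = -87276852 (A = 9*(-9697428) = -87276852)
l = 1821725 (l = 1915974 - (19 - 326)**2 = 1915974 - 1*(-307)**2 = 1915974 - 1*94249 = 1915974 - 94249 = 1821725)
l/A = 1821725/(-87276852) = 1821725*(-1/87276852) = -1821725/87276852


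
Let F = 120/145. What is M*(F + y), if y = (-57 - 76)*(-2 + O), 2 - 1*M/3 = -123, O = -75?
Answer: 111379875/29 ≈ 3.8407e+6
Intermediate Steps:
M = 375 (M = 6 - 3*(-123) = 6 + 369 = 375)
y = 10241 (y = (-57 - 76)*(-2 - 75) = -133*(-77) = 10241)
F = 24/29 (F = 120*(1/145) = 24/29 ≈ 0.82759)
M*(F + y) = 375*(24/29 + 10241) = 375*(297013/29) = 111379875/29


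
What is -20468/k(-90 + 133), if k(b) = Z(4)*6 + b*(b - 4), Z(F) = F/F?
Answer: -1204/99 ≈ -12.162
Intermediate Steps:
Z(F) = 1
k(b) = 6 + b*(-4 + b) (k(b) = 1*6 + b*(b - 4) = 6 + b*(-4 + b))
-20468/k(-90 + 133) = -20468/(6 + (-90 + 133)**2 - 4*(-90 + 133)) = -20468/(6 + 43**2 - 4*43) = -20468/(6 + 1849 - 172) = -20468/1683 = -20468*1/1683 = -1204/99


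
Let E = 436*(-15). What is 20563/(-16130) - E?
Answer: 105469637/16130 ≈ 6538.7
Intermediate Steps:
E = -6540
20563/(-16130) - E = 20563/(-16130) - 1*(-6540) = 20563*(-1/16130) + 6540 = -20563/16130 + 6540 = 105469637/16130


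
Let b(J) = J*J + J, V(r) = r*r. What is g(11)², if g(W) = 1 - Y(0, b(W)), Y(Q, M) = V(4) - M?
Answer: 13689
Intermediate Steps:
V(r) = r²
b(J) = J + J² (b(J) = J² + J = J + J²)
Y(Q, M) = 16 - M (Y(Q, M) = 4² - M = 16 - M)
g(W) = -15 + W*(1 + W) (g(W) = 1 - (16 - W*(1 + W)) = 1 + (-16 + W*(1 + W)) = -15 + W*(1 + W))
g(11)² = (-15 + 11*(1 + 11))² = (-15 + 11*12)² = (-15 + 132)² = 117² = 13689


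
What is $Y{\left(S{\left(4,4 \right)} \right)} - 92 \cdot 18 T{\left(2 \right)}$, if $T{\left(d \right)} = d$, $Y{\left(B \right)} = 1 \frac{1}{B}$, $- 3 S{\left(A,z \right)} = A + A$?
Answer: $- \frac{26499}{8} \approx -3312.4$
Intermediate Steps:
$S{\left(A,z \right)} = - \frac{2 A}{3}$ ($S{\left(A,z \right)} = - \frac{A + A}{3} = - \frac{2 A}{3}$)
$Y{\left(B \right)} = \frac{1}{B}$
$Y{\left(S{\left(4,4 \right)} \right)} - 92 \cdot 18 T{\left(2 \right)} = \frac{1}{\left(- \frac{2}{3}\right) 4} - 92 \cdot 18 \cdot 2 = \frac{1}{- \frac{8}{3}} - 3312 = - \frac{3}{8} - 3312 = - \frac{26499}{8}$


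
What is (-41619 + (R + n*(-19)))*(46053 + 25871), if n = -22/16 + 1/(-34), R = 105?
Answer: -101453746775/34 ≈ -2.9839e+9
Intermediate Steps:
n = -191/136 (n = -22*1/16 + 1*(-1/34) = -11/8 - 1/34 = -191/136 ≈ -1.4044)
(-41619 + (R + n*(-19)))*(46053 + 25871) = (-41619 + (105 - 191/136*(-19)))*(46053 + 25871) = (-41619 + (105 + 3629/136))*71924 = (-41619 + 17909/136)*71924 = -5642275/136*71924 = -101453746775/34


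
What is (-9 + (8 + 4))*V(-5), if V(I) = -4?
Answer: -12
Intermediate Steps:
(-9 + (8 + 4))*V(-5) = (-9 + (8 + 4))*(-4) = (-9 + 12)*(-4) = 3*(-4) = -12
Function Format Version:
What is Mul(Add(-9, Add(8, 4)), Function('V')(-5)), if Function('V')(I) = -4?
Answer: -12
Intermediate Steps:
Mul(Add(-9, Add(8, 4)), Function('V')(-5)) = Mul(Add(-9, Add(8, 4)), -4) = Mul(Add(-9, 12), -4) = Mul(3, -4) = -12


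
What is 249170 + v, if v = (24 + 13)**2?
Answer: 250539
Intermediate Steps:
v = 1369 (v = 37**2 = 1369)
249170 + v = 249170 + 1369 = 250539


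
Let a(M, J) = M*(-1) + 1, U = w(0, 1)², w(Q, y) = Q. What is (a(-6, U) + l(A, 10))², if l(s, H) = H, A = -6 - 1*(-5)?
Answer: 289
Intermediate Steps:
A = -1 (A = -6 + 5 = -1)
U = 0 (U = 0² = 0)
a(M, J) = 1 - M (a(M, J) = -M + 1 = 1 - M)
(a(-6, U) + l(A, 10))² = ((1 - 1*(-6)) + 10)² = ((1 + 6) + 10)² = (7 + 10)² = 17² = 289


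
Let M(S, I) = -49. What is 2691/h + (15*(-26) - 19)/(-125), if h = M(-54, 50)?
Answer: -316334/6125 ≈ -51.646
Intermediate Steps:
h = -49
2691/h + (15*(-26) - 19)/(-125) = 2691/(-49) + (15*(-26) - 19)/(-125) = 2691*(-1/49) + (-390 - 19)*(-1/125) = -2691/49 - 409*(-1/125) = -2691/49 + 409/125 = -316334/6125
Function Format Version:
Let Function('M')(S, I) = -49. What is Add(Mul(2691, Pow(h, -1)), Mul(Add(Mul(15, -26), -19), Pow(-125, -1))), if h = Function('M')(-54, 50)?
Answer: Rational(-316334, 6125) ≈ -51.646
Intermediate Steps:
h = -49
Add(Mul(2691, Pow(h, -1)), Mul(Add(Mul(15, -26), -19), Pow(-125, -1))) = Add(Mul(2691, Pow(-49, -1)), Mul(Add(Mul(15, -26), -19), Pow(-125, -1))) = Add(Mul(2691, Rational(-1, 49)), Mul(Add(-390, -19), Rational(-1, 125))) = Add(Rational(-2691, 49), Mul(-409, Rational(-1, 125))) = Add(Rational(-2691, 49), Rational(409, 125)) = Rational(-316334, 6125)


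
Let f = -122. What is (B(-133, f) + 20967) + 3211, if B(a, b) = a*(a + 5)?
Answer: 41202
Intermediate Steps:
B(a, b) = a*(5 + a)
(B(-133, f) + 20967) + 3211 = (-133*(5 - 133) + 20967) + 3211 = (-133*(-128) + 20967) + 3211 = (17024 + 20967) + 3211 = 37991 + 3211 = 41202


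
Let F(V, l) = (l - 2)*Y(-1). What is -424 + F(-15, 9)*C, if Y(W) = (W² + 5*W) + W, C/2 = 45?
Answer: -3574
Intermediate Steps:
C = 90 (C = 2*45 = 90)
Y(W) = W² + 6*W
F(V, l) = 10 - 5*l (F(V, l) = (l - 2)*(-(6 - 1)) = (-2 + l)*(-1*5) = (-2 + l)*(-5) = 10 - 5*l)
-424 + F(-15, 9)*C = -424 + (10 - 5*9)*90 = -424 + (10 - 45)*90 = -424 - 35*90 = -424 - 3150 = -3574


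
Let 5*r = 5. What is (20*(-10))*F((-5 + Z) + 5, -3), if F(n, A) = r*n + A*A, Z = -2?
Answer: -1400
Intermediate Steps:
r = 1 (r = (1/5)*5 = 1)
F(n, A) = n + A**2 (F(n, A) = 1*n + A*A = n + A**2)
(20*(-10))*F((-5 + Z) + 5, -3) = (20*(-10))*(((-5 - 2) + 5) + (-3)**2) = -200*((-7 + 5) + 9) = -200*(-2 + 9) = -200*7 = -1400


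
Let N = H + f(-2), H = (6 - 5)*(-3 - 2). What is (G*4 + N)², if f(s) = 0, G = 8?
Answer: 729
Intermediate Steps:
H = -5 (H = 1*(-5) = -5)
N = -5 (N = -5 + 0 = -5)
(G*4 + N)² = (8*4 - 5)² = (32 - 5)² = 27² = 729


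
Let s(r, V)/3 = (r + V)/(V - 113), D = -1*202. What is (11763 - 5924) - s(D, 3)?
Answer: 641693/110 ≈ 5833.6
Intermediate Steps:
D = -202
s(r, V) = 3*(V + r)/(-113 + V) (s(r, V) = 3*((r + V)/(V - 113)) = 3*((V + r)/(-113 + V)) = 3*(V + r)/(-113 + V))
(11763 - 5924) - s(D, 3) = (11763 - 5924) - 3*(3 - 202)/(-113 + 3) = 5839 - 3*(-199)/(-110) = 5839 - 3*(-1)*(-199)/110 = 5839 - 1*597/110 = 5839 - 597/110 = 641693/110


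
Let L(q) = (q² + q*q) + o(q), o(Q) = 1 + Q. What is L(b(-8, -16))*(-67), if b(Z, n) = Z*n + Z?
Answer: -1937707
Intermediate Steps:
b(Z, n) = Z + Z*n
L(q) = 1 + q + 2*q² (L(q) = (q² + q*q) + (1 + q) = (q² + q²) + (1 + q) = 2*q² + (1 + q) = 1 + q + 2*q²)
L(b(-8, -16))*(-67) = (1 - 8*(1 - 16) + 2*(-8*(1 - 16))²)*(-67) = (1 - 8*(-15) + 2*(-8*(-15))²)*(-67) = (1 + 120 + 2*120²)*(-67) = (1 + 120 + 2*14400)*(-67) = (1 + 120 + 28800)*(-67) = 28921*(-67) = -1937707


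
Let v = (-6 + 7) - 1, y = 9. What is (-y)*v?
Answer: 0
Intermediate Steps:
v = 0 (v = 1 - 1 = 0)
(-y)*v = -1*9*0 = -9*0 = 0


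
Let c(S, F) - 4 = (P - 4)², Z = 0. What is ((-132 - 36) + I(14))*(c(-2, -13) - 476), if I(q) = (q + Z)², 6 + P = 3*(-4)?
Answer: 336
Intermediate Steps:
P = -18 (P = -6 + 3*(-4) = -6 - 12 = -18)
I(q) = q² (I(q) = (q + 0)² = q²)
c(S, F) = 488 (c(S, F) = 4 + (-18 - 4)² = 4 + (-22)² = 4 + 484 = 488)
((-132 - 36) + I(14))*(c(-2, -13) - 476) = ((-132 - 36) + 14²)*(488 - 476) = (-168 + 196)*12 = 28*12 = 336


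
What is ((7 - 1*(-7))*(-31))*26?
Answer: -11284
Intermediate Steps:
((7 - 1*(-7))*(-31))*26 = ((7 + 7)*(-31))*26 = (14*(-31))*26 = -434*26 = -11284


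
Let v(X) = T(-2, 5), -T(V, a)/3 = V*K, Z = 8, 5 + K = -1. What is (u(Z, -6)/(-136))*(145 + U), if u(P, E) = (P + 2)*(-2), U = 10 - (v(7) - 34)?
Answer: 1125/34 ≈ 33.088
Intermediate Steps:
K = -6 (K = -5 - 1 = -6)
T(V, a) = 18*V (T(V, a) = -3*V*(-6) = -(-18)*V = 18*V)
v(X) = -36 (v(X) = 18*(-2) = -36)
U = 80 (U = 10 - (-36 - 34) = 10 - 1*(-70) = 10 + 70 = 80)
u(P, E) = -4 - 2*P (u(P, E) = (2 + P)*(-2) = -4 - 2*P)
(u(Z, -6)/(-136))*(145 + U) = ((-4 - 2*8)/(-136))*(145 + 80) = ((-4 - 16)*(-1/136))*225 = -20*(-1/136)*225 = (5/34)*225 = 1125/34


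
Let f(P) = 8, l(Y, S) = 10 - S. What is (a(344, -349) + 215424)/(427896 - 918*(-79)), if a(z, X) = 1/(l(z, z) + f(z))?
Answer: 70228223/163136268 ≈ 0.43049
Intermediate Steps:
a(z, X) = 1/(18 - z) (a(z, X) = 1/((10 - z) + 8) = 1/(18 - z))
(a(344, -349) + 215424)/(427896 - 918*(-79)) = (-1/(-18 + 344) + 215424)/(427896 - 918*(-79)) = (-1/326 + 215424)/(427896 + 72522) = (-1*1/326 + 215424)/500418 = (-1/326 + 215424)*(1/500418) = (70228223/326)*(1/500418) = 70228223/163136268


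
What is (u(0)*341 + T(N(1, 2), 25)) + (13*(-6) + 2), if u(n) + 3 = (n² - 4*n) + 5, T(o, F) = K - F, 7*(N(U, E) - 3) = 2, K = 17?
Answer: 598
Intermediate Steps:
N(U, E) = 23/7 (N(U, E) = 3 + (⅐)*2 = 3 + 2/7 = 23/7)
T(o, F) = 17 - F
u(n) = 2 + n² - 4*n (u(n) = -3 + ((n² - 4*n) + 5) = -3 + (5 + n² - 4*n) = 2 + n² - 4*n)
(u(0)*341 + T(N(1, 2), 25)) + (13*(-6) + 2) = ((2 + 0² - 4*0)*341 + (17 - 1*25)) + (13*(-6) + 2) = ((2 + 0 + 0)*341 + (17 - 25)) + (-78 + 2) = (2*341 - 8) - 76 = (682 - 8) - 76 = 674 - 76 = 598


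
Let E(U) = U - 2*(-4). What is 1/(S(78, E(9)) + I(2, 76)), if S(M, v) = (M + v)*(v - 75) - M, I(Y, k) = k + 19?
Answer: -1/5493 ≈ -0.00018205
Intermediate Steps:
I(Y, k) = 19 + k
E(U) = 8 + U (E(U) = U + 8 = 8 + U)
S(M, v) = -M + (-75 + v)*(M + v) (S(M, v) = (M + v)*(-75 + v) - M = (-75 + v)*(M + v) - M = -M + (-75 + v)*(M + v))
1/(S(78, E(9)) + I(2, 76)) = 1/(((8 + 9)**2 - 76*78 - 75*(8 + 9) + 78*(8 + 9)) + (19 + 76)) = 1/((17**2 - 5928 - 75*17 + 78*17) + 95) = 1/((289 - 5928 - 1275 + 1326) + 95) = 1/(-5588 + 95) = 1/(-5493) = -1/5493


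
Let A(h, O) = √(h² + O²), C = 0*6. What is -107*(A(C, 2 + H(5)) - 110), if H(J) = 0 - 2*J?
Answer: 10914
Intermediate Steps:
C = 0
H(J) = -2*J
A(h, O) = √(O² + h²)
-107*(A(C, 2 + H(5)) - 110) = -107*(√((2 - 2*5)² + 0²) - 110) = -107*(√((2 - 10)² + 0) - 110) = -107*(√((-8)² + 0) - 110) = -107*(√(64 + 0) - 110) = -107*(√64 - 110) = -107*(8 - 110) = -107*(-102) = 10914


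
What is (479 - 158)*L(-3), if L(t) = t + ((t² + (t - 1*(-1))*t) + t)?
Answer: 2889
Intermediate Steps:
L(t) = t² + 2*t + t*(1 + t) (L(t) = t + ((t² + (t + 1)*t) + t) = t + ((t² + (1 + t)*t) + t) = t + ((t² + t*(1 + t)) + t) = t + (t + t² + t*(1 + t)) = t² + 2*t + t*(1 + t))
(479 - 158)*L(-3) = (479 - 158)*(-3*(3 + 2*(-3))) = 321*(-3*(3 - 6)) = 321*(-3*(-3)) = 321*9 = 2889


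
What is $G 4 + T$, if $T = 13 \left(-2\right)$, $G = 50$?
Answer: $174$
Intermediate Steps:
$T = -26$
$G 4 + T = 50 \cdot 4 - 26 = 200 - 26 = 174$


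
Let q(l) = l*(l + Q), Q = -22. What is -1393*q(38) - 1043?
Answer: -847987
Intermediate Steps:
q(l) = l*(-22 + l) (q(l) = l*(l - 22) = l*(-22 + l))
-1393*q(38) - 1043 = -52934*(-22 + 38) - 1043 = -52934*16 - 1043 = -1393*608 - 1043 = -846944 - 1043 = -847987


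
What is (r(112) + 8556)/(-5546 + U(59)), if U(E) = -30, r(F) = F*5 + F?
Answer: -2307/1394 ≈ -1.6549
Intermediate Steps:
r(F) = 6*F (r(F) = 5*F + F = 6*F)
(r(112) + 8556)/(-5546 + U(59)) = (6*112 + 8556)/(-5546 - 30) = (672 + 8556)/(-5576) = 9228*(-1/5576) = -2307/1394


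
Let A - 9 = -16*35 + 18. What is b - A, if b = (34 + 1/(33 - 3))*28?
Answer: 22289/15 ≈ 1485.9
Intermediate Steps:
A = -533 (A = 9 + (-16*35 + 18) = 9 + (-560 + 18) = 9 - 542 = -533)
b = 14294/15 (b = (34 + 1/30)*28 = (1021/30)*28 = 14294/15 ≈ 952.93)
b - A = 14294/15 - 1*(-533) = 14294/15 + 533 = 22289/15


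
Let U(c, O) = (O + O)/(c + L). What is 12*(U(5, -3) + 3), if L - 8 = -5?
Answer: 27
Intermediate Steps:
L = 3 (L = 8 - 5 = 3)
U(c, O) = 2*O/(3 + c) (U(c, O) = (O + O)/(c + 3) = (2*O)/(3 + c) = 2*O/(3 + c))
12*(U(5, -3) + 3) = 12*(2*(-3)/(3 + 5) + 3) = 12*(2*(-3)/8 + 3) = 12*(2*(-3)*(⅛) + 3) = 12*(-¾ + 3) = 12*(9/4) = 27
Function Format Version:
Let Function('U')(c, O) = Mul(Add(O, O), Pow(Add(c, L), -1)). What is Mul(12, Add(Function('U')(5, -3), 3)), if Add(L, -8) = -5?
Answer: 27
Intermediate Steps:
L = 3 (L = Add(8, -5) = 3)
Function('U')(c, O) = Mul(2, O, Pow(Add(3, c), -1)) (Function('U')(c, O) = Mul(Add(O, O), Pow(Add(c, 3), -1)) = Mul(Mul(2, O), Pow(Add(3, c), -1)) = Mul(2, O, Pow(Add(3, c), -1)))
Mul(12, Add(Function('U')(5, -3), 3)) = Mul(12, Add(Mul(2, -3, Pow(Add(3, 5), -1)), 3)) = Mul(12, Add(Mul(2, -3, Pow(8, -1)), 3)) = Mul(12, Add(Mul(2, -3, Rational(1, 8)), 3)) = Mul(12, Add(Rational(-3, 4), 3)) = Mul(12, Rational(9, 4)) = 27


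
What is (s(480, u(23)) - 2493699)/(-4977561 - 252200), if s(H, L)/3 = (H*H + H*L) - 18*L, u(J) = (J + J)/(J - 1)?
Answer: 1799601/5229761 ≈ 0.34411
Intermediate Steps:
u(J) = 2*J/(-1 + J) (u(J) = (2*J)/(-1 + J) = 2*J/(-1 + J))
s(H, L) = -54*L + 3*H**2 + 3*H*L (s(H, L) = 3*((H*H + H*L) - 18*L) = 3*((H**2 + H*L) - 18*L) = 3*(H**2 - 18*L + H*L) = -54*L + 3*H**2 + 3*H*L)
(s(480, u(23)) - 2493699)/(-4977561 - 252200) = ((-108*23/(-1 + 23) + 3*480**2 + 3*480*(2*23/(-1 + 23))) - 2493699)/(-4977561 - 252200) = ((-108*23/22 + 3*230400 + 3*480*(2*23/22)) - 2493699)/(-5229761) = ((-108*23/22 + 691200 + 3*480*(2*23*(1/22))) - 2493699)*(-1/5229761) = ((-54*23/11 + 691200 + 3*480*(23/11)) - 2493699)*(-1/5229761) = ((-1242/11 + 691200 + 33120/11) - 2493699)*(-1/5229761) = (694098 - 2493699)*(-1/5229761) = -1799601*(-1/5229761) = 1799601/5229761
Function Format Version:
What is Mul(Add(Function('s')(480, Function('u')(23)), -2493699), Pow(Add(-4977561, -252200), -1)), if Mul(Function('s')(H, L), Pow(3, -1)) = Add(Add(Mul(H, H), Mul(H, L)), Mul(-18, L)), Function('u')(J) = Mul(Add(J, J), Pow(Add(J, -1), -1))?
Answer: Rational(1799601, 5229761) ≈ 0.34411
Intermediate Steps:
Function('u')(J) = Mul(2, J, Pow(Add(-1, J), -1)) (Function('u')(J) = Mul(Mul(2, J), Pow(Add(-1, J), -1)) = Mul(2, J, Pow(Add(-1, J), -1)))
Function('s')(H, L) = Add(Mul(-54, L), Mul(3, Pow(H, 2)), Mul(3, H, L)) (Function('s')(H, L) = Mul(3, Add(Add(Mul(H, H), Mul(H, L)), Mul(-18, L))) = Mul(3, Add(Add(Pow(H, 2), Mul(H, L)), Mul(-18, L))) = Mul(3, Add(Pow(H, 2), Mul(-18, L), Mul(H, L))) = Add(Mul(-54, L), Mul(3, Pow(H, 2)), Mul(3, H, L)))
Mul(Add(Function('s')(480, Function('u')(23)), -2493699), Pow(Add(-4977561, -252200), -1)) = Mul(Add(Add(Mul(-54, Mul(2, 23, Pow(Add(-1, 23), -1))), Mul(3, Pow(480, 2)), Mul(3, 480, Mul(2, 23, Pow(Add(-1, 23), -1)))), -2493699), Pow(Add(-4977561, -252200), -1)) = Mul(Add(Add(Mul(-54, Mul(2, 23, Pow(22, -1))), Mul(3, 230400), Mul(3, 480, Mul(2, 23, Pow(22, -1)))), -2493699), Pow(-5229761, -1)) = Mul(Add(Add(Mul(-54, Mul(2, 23, Rational(1, 22))), 691200, Mul(3, 480, Mul(2, 23, Rational(1, 22)))), -2493699), Rational(-1, 5229761)) = Mul(Add(Add(Mul(-54, Rational(23, 11)), 691200, Mul(3, 480, Rational(23, 11))), -2493699), Rational(-1, 5229761)) = Mul(Add(Add(Rational(-1242, 11), 691200, Rational(33120, 11)), -2493699), Rational(-1, 5229761)) = Mul(Add(694098, -2493699), Rational(-1, 5229761)) = Mul(-1799601, Rational(-1, 5229761)) = Rational(1799601, 5229761)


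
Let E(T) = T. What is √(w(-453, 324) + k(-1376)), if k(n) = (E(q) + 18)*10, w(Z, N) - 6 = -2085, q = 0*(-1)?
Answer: 3*I*√211 ≈ 43.578*I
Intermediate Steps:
q = 0
w(Z, N) = -2079 (w(Z, N) = 6 - 2085 = -2079)
k(n) = 180 (k(n) = (0 + 18)*10 = 18*10 = 180)
√(w(-453, 324) + k(-1376)) = √(-2079 + 180) = √(-1899) = 3*I*√211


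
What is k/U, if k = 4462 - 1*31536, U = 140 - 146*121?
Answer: 13537/8763 ≈ 1.5448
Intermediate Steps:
U = -17526 (U = 140 - 17666 = -17526)
k = -27074 (k = 4462 - 31536 = -27074)
k/U = -27074/(-17526) = -27074*(-1/17526) = 13537/8763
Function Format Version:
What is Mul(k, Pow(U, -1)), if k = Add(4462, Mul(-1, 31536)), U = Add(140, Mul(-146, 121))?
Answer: Rational(13537, 8763) ≈ 1.5448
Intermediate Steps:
U = -17526 (U = Add(140, -17666) = -17526)
k = -27074 (k = Add(4462, -31536) = -27074)
Mul(k, Pow(U, -1)) = Mul(-27074, Pow(-17526, -1)) = Mul(-27074, Rational(-1, 17526)) = Rational(13537, 8763)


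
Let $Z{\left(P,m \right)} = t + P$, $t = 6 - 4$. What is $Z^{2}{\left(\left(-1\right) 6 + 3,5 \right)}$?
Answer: $1$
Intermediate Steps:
$t = 2$ ($t = 6 - 4 = 2$)
$Z{\left(P,m \right)} = 2 + P$
$Z^{2}{\left(\left(-1\right) 6 + 3,5 \right)} = \left(2 + \left(\left(-1\right) 6 + 3\right)\right)^{2} = \left(2 + \left(-6 + 3\right)\right)^{2} = \left(2 - 3\right)^{2} = \left(-1\right)^{2} = 1$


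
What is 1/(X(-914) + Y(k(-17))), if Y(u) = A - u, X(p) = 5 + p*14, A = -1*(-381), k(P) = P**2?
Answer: -1/12699 ≈ -7.8746e-5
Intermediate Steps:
A = 381
X(p) = 5 + 14*p
Y(u) = 381 - u
1/(X(-914) + Y(k(-17))) = 1/((5 + 14*(-914)) + (381 - 1*(-17)**2)) = 1/((5 - 12796) + (381 - 1*289)) = 1/(-12791 + (381 - 289)) = 1/(-12791 + 92) = 1/(-12699) = -1/12699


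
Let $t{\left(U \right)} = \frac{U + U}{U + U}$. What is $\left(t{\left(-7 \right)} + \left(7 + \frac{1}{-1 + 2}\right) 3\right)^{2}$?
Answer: $625$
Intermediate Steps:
$t{\left(U \right)} = 1$ ($t{\left(U \right)} = \frac{2 U}{2 U} = 2 U \frac{1}{2 U} = 1$)
$\left(t{\left(-7 \right)} + \left(7 + \frac{1}{-1 + 2}\right) 3\right)^{2} = \left(1 + \left(7 + \frac{1}{-1 + 2}\right) 3\right)^{2} = \left(1 + \left(7 + 1^{-1}\right) 3\right)^{2} = \left(1 + \left(7 + 1\right) 3\right)^{2} = \left(1 + 8 \cdot 3\right)^{2} = \left(1 + 24\right)^{2} = 25^{2} = 625$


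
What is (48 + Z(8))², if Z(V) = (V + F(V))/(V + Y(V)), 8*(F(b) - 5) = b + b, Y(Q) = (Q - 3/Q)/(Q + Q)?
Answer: 116640000/47089 ≈ 2477.0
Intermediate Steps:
Y(Q) = (Q - 3/Q)/(2*Q) (Y(Q) = (Q - 3/Q)/((2*Q)) = (Q - 3/Q)*(1/(2*Q)) = (Q - 3/Q)/(2*Q))
F(b) = 5 + b/4 (F(b) = 5 + (b + b)/8 = 5 + (2*b)/8 = 5 + b/4)
Z(V) = (5 + 5*V/4)/(V + (-3 + V²)/(2*V²)) (Z(V) = (V + (5 + V/4))/(V + (-3 + V²)/(2*V²)) = (5 + 5*V/4)/(V + (-3 + V²)/(2*V²)))
(48 + Z(8))² = (48 + (5/2)*8²*(4 + 8)/(-3 + 8² + 2*8³))² = (48 + (5/2)*64*12/(-3 + 64 + 2*512))² = (48 + (5/2)*64*12/(-3 + 64 + 1024))² = (48 + (5/2)*64*12/1085)² = (48 + (5/2)*64*(1/1085)*12)² = (48 + 384/217)² = (10800/217)² = 116640000/47089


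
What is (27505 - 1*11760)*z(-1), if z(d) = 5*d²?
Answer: 78725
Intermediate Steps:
(27505 - 1*11760)*z(-1) = (27505 - 1*11760)*(5*(-1)²) = (27505 - 11760)*(5*1) = 15745*5 = 78725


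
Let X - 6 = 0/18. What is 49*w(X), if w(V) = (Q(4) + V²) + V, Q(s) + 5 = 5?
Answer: 2058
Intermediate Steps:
X = 6 (X = 6 + 0/18 = 6 + 0*(1/18) = 6 + 0 = 6)
Q(s) = 0 (Q(s) = -5 + 5 = 0)
w(V) = V + V² (w(V) = (0 + V²) + V = V² + V = V + V²)
49*w(X) = 49*(6*(1 + 6)) = 49*(6*7) = 49*42 = 2058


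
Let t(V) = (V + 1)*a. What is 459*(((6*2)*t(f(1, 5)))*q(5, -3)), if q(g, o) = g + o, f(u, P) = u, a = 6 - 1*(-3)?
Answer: 198288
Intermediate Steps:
a = 9 (a = 6 + 3 = 9)
t(V) = 9 + 9*V (t(V) = (V + 1)*9 = (1 + V)*9 = 9 + 9*V)
459*(((6*2)*t(f(1, 5)))*q(5, -3)) = 459*(((6*2)*(9 + 9*1))*(5 - 3)) = 459*((12*(9 + 9))*2) = 459*((12*18)*2) = 459*(216*2) = 459*432 = 198288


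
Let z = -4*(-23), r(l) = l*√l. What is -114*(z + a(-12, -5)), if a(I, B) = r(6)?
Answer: -10488 - 684*√6 ≈ -12163.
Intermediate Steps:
r(l) = l^(3/2)
a(I, B) = 6*√6 (a(I, B) = 6^(3/2) = 6*√6)
z = 92
-114*(z + a(-12, -5)) = -114*(92 + 6*√6) = -10488 - 684*√6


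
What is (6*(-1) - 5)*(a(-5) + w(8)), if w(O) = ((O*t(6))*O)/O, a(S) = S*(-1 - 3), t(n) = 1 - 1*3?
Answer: -44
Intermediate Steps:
t(n) = -2 (t(n) = 1 - 3 = -2)
a(S) = -4*S (a(S) = S*(-4) = -4*S)
w(O) = -2*O (w(O) = ((O*(-2))*O)/O = ((-2*O)*O)/O = (-2*O²)/O = -2*O)
(6*(-1) - 5)*(a(-5) + w(8)) = (6*(-1) - 5)*(-4*(-5) - 2*8) = (-6 - 5)*(20 - 16) = -11*4 = -44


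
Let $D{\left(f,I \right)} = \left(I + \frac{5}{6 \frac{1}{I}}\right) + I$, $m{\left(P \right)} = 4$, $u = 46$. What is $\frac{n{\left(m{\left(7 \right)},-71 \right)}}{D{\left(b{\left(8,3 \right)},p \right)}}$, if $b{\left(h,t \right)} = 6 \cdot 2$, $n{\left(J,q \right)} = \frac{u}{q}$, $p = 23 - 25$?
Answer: $\frac{138}{1207} \approx 0.11433$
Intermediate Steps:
$p = -2$
$n{\left(J,q \right)} = \frac{46}{q}$
$b{\left(h,t \right)} = 12$
$D{\left(f,I \right)} = \frac{17 I}{6}$ ($D{\left(f,I \right)} = \left(I + 5 \frac{I}{6}\right) + I = \left(I + \frac{5 I}{6}\right) + I = \frac{11 I}{6} + I = \frac{17 I}{6}$)
$\frac{n{\left(m{\left(7 \right)},-71 \right)}}{D{\left(b{\left(8,3 \right)},p \right)}} = \frac{46 \frac{1}{-71}}{\frac{17}{6} \left(-2\right)} = \frac{46 \left(- \frac{1}{71}\right)}{- \frac{17}{3}} = \left(- \frac{46}{71}\right) \left(- \frac{3}{17}\right) = \frac{138}{1207}$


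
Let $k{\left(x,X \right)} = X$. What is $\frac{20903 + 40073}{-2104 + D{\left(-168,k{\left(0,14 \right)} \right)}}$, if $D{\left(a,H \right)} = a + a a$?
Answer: $\frac{3811}{1622} \approx 2.3496$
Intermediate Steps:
$D{\left(a,H \right)} = a + a^{2}$
$\frac{20903 + 40073}{-2104 + D{\left(-168,k{\left(0,14 \right)} \right)}} = \frac{20903 + 40073}{-2104 - 168 \left(1 - 168\right)} = \frac{60976}{-2104 - -28056} = \frac{60976}{-2104 + 28056} = \frac{60976}{25952} = 60976 \cdot \frac{1}{25952} = \frac{3811}{1622}$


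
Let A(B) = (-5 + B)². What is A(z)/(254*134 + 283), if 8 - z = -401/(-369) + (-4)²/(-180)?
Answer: 13645636/116822733975 ≈ 0.00011681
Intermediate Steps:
z = 12919/1845 (z = 8 - (-401/(-369) + (-4)²/(-180)) = 8 - (-401*(-1/369) + 16*(-1/180)) = 8 - (401/369 - 4/45) = 8 - 1*1841/1845 = 8 - 1841/1845 = 12919/1845 ≈ 7.0022)
A(z)/(254*134 + 283) = (-5 + 12919/1845)²/(254*134 + 283) = (3694/1845)²/(34036 + 283) = (13645636/3404025)/34319 = (13645636/3404025)*(1/34319) = 13645636/116822733975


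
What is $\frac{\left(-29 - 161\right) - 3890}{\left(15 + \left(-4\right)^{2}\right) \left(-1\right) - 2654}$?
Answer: $\frac{272}{179} \approx 1.5196$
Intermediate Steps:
$\frac{\left(-29 - 161\right) - 3890}{\left(15 + \left(-4\right)^{2}\right) \left(-1\right) - 2654} = \frac{\left(-29 - 161\right) - 3890}{\left(15 + 16\right) \left(-1\right) - 2654} = \frac{-190 - 3890}{31 \left(-1\right) - 2654} = - \frac{4080}{-31 - 2654} = - \frac{4080}{-2685} = \left(-4080\right) \left(- \frac{1}{2685}\right) = \frac{272}{179}$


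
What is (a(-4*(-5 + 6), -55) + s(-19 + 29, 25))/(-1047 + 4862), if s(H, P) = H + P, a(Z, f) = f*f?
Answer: 612/763 ≈ 0.80210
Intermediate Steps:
a(Z, f) = f²
(a(-4*(-5 + 6), -55) + s(-19 + 29, 25))/(-1047 + 4862) = ((-55)² + ((-19 + 29) + 25))/(-1047 + 4862) = (3025 + (10 + 25))/3815 = (3025 + 35)*(1/3815) = 3060*(1/3815) = 612/763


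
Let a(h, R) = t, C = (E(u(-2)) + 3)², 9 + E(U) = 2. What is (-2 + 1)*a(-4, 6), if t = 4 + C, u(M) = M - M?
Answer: -20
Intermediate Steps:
u(M) = 0
E(U) = -7 (E(U) = -9 + 2 = -7)
C = 16 (C = (-7 + 3)² = (-4)² = 16)
t = 20 (t = 4 + 16 = 20)
a(h, R) = 20
(-2 + 1)*a(-4, 6) = (-2 + 1)*20 = -1*20 = -20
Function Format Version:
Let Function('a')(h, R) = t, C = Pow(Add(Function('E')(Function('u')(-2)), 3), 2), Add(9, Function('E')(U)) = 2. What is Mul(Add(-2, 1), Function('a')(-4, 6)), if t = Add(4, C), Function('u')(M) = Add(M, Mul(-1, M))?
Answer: -20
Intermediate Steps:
Function('u')(M) = 0
Function('E')(U) = -7 (Function('E')(U) = Add(-9, 2) = -7)
C = 16 (C = Pow(Add(-7, 3), 2) = Pow(-4, 2) = 16)
t = 20 (t = Add(4, 16) = 20)
Function('a')(h, R) = 20
Mul(Add(-2, 1), Function('a')(-4, 6)) = Mul(Add(-2, 1), 20) = Mul(-1, 20) = -20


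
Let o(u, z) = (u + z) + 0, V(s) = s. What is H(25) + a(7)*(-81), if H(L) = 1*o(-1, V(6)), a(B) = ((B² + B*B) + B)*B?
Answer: -59530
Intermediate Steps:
o(u, z) = u + z
a(B) = B*(B + 2*B²) (a(B) = ((B² + B²) + B)*B = (2*B² + B)*B = (B + 2*B²)*B = B*(B + 2*B²))
H(L) = 5 (H(L) = 1*(-1 + 6) = 1*5 = 5)
H(25) + a(7)*(-81) = 5 + (7²*(1 + 2*7))*(-81) = 5 + (49*(1 + 14))*(-81) = 5 + (49*15)*(-81) = 5 + 735*(-81) = 5 - 59535 = -59530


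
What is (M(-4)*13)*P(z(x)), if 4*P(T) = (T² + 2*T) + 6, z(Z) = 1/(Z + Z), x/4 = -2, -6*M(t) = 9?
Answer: -58695/2048 ≈ -28.660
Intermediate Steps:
M(t) = -3/2 (M(t) = -⅙*9 = -3/2)
x = -8 (x = 4*(-2) = -8)
z(Z) = 1/(2*Z)
P(T) = 3/2 + T/2 + T²/4 (P(T) = ((T² + 2*T) + 6)/4 = (6 + T² + 2*T)/4 = 3/2 + T/2 + T²/4)
(M(-4)*13)*P(z(x)) = (-3/2*13)*(3/2 + ((½)/(-8))/2 + ((½)/(-8))²/4) = -39*(3/2 + ((½)*(-⅛))/2 + ((½)*(-⅛))²/4)/2 = -39*(3/2 + (½)*(-1/16) + (-1/16)²/4)/2 = -39*(3/2 - 1/32 + (¼)*(1/256))/2 = -39*(3/2 - 1/32 + 1/1024)/2 = -39/2*1505/1024 = -58695/2048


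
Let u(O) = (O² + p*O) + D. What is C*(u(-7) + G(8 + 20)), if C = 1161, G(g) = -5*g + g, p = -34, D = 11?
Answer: 215946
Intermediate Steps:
G(g) = -4*g
u(O) = 11 + O² - 34*O (u(O) = (O² - 34*O) + 11 = 11 + O² - 34*O)
C*(u(-7) + G(8 + 20)) = 1161*((11 + (-7)² - 34*(-7)) - 4*(8 + 20)) = 1161*((11 + 49 + 238) - 4*28) = 1161*(298 - 112) = 1161*186 = 215946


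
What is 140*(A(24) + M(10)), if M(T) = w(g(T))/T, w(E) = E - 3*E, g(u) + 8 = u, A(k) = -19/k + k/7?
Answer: 1879/6 ≈ 313.17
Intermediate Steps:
A(k) = -19/k + k/7 (A(k) = -19/k + k*(⅐) = -19/k + k/7)
g(u) = -8 + u
w(E) = -2*E
M(T) = (16 - 2*T)/T (M(T) = (-2*(-8 + T))/T = (16 - 2*T)/T)
140*(A(24) + M(10)) = 140*((-19/24 + (⅐)*24) + (-2 + 16/10)) = 140*((-19*1/24 + 24/7) + (-2 + 16*(⅒))) = 140*((-19/24 + 24/7) + (-2 + 8/5)) = 140*(443/168 - ⅖) = 140*(1879/840) = 1879/6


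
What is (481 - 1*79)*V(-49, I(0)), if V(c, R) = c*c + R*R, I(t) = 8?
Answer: 990930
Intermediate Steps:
V(c, R) = R**2 + c**2 (V(c, R) = c**2 + R**2 = R**2 + c**2)
(481 - 1*79)*V(-49, I(0)) = (481 - 1*79)*(8**2 + (-49)**2) = (481 - 79)*(64 + 2401) = 402*2465 = 990930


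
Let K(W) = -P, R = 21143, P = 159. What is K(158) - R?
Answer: -21302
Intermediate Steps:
K(W) = -159 (K(W) = -1*159 = -159)
K(158) - R = -159 - 1*21143 = -159 - 21143 = -21302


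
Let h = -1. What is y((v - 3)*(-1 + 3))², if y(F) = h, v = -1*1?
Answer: 1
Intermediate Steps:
v = -1
y(F) = -1
y((v - 3)*(-1 + 3))² = (-1)² = 1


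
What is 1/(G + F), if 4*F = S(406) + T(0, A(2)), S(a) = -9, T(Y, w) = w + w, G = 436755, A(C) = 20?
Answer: 4/1747051 ≈ 2.2896e-6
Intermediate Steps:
T(Y, w) = 2*w
F = 31/4 (F = (-9 + 2*20)/4 = (-9 + 40)/4 = (¼)*31 = 31/4 ≈ 7.7500)
1/(G + F) = 1/(436755 + 31/4) = 1/(1747051/4) = 4/1747051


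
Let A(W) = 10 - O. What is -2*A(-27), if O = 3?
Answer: -14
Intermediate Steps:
A(W) = 7 (A(W) = 10 - 1*3 = 10 - 3 = 7)
-2*A(-27) = -2*7 = -14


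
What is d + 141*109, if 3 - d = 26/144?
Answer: 1106771/72 ≈ 15372.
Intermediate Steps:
d = 203/72 (d = 3 - 26/144 = 3 - 1*13/72 = 3 - 13/72 = 203/72 ≈ 2.8194)
d + 141*109 = 203/72 + 141*109 = 203/72 + 15369 = 1106771/72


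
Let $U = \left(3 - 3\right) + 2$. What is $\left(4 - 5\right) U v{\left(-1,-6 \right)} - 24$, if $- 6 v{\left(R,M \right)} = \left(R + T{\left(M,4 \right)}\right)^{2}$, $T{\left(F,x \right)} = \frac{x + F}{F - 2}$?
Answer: $- \frac{381}{16} \approx -23.813$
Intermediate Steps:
$U = 2$ ($U = 0 + 2 = 2$)
$T{\left(F,x \right)} = \frac{F + x}{-2 + F}$
$v{\left(R,M \right)} = - \frac{\left(R + \frac{4 + M}{-2 + M}\right)^{2}}{6}$ ($v{\left(R,M \right)} = - \frac{\left(R + \frac{M + 4}{-2 + M}\right)^{2}}{6} = - \frac{\left(R + \frac{4 + M}{-2 + M}\right)^{2}}{6}$)
$\left(4 - 5\right) U v{\left(-1,-6 \right)} - 24 = \left(4 - 5\right) 2 \left(- \frac{\left(4 - 6 - \left(-2 - 6\right)\right)^{2}}{6 \left(-2 - 6\right)^{2}}\right) - 24 = \left(-1\right) 2 \left(- \frac{\left(4 - 6 - -8\right)^{2}}{6 \cdot 64}\right) - 24 = - 2 \left(\left(- \frac{1}{6}\right) \frac{1}{64} \left(4 - 6 + 8\right)^{2}\right) - 24 = - 2 \left(\left(- \frac{1}{6}\right) \frac{1}{64} \cdot 6^{2}\right) - 24 = - 2 \left(\left(- \frac{1}{6}\right) \frac{1}{64} \cdot 36\right) - 24 = \left(-2\right) \left(- \frac{3}{32}\right) - 24 = \frac{3}{16} - 24 = - \frac{381}{16}$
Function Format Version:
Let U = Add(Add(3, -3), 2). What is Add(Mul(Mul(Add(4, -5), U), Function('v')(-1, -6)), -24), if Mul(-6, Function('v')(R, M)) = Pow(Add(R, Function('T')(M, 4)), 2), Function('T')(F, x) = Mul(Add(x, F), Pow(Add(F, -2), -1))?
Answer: Rational(-381, 16) ≈ -23.813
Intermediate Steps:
U = 2 (U = Add(0, 2) = 2)
Function('T')(F, x) = Mul(Pow(Add(-2, F), -1), Add(F, x)) (Function('T')(F, x) = Mul(Add(F, x), Pow(Add(-2, F), -1)) = Mul(Pow(Add(-2, F), -1), Add(F, x)))
Function('v')(R, M) = Mul(Rational(-1, 6), Pow(Add(R, Mul(Pow(Add(-2, M), -1), Add(4, M))), 2)) (Function('v')(R, M) = Mul(Rational(-1, 6), Pow(Add(R, Mul(Pow(Add(-2, M), -1), Add(M, 4))), 2)) = Mul(Rational(-1, 6), Pow(Add(R, Mul(Pow(Add(-2, M), -1), Add(4, M))), 2)))
Add(Mul(Mul(Add(4, -5), U), Function('v')(-1, -6)), -24) = Add(Mul(Mul(Add(4, -5), 2), Mul(Rational(-1, 6), Pow(Add(-2, -6), -2), Pow(Add(4, -6, Mul(-1, Add(-2, -6))), 2))), -24) = Add(Mul(Mul(-1, 2), Mul(Rational(-1, 6), Pow(-8, -2), Pow(Add(4, -6, Mul(-1, -8)), 2))), -24) = Add(Mul(-2, Mul(Rational(-1, 6), Rational(1, 64), Pow(Add(4, -6, 8), 2))), -24) = Add(Mul(-2, Mul(Rational(-1, 6), Rational(1, 64), Pow(6, 2))), -24) = Add(Mul(-2, Mul(Rational(-1, 6), Rational(1, 64), 36)), -24) = Add(Mul(-2, Rational(-3, 32)), -24) = Add(Rational(3, 16), -24) = Rational(-381, 16)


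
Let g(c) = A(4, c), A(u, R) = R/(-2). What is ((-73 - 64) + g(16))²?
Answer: 21025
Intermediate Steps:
A(u, R) = -R/2 (A(u, R) = R*(-½) = -R/2)
g(c) = -c/2
((-73 - 64) + g(16))² = ((-73 - 64) - ½*16)² = (-137 - 8)² = (-145)² = 21025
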